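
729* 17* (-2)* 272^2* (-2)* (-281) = -1030577292288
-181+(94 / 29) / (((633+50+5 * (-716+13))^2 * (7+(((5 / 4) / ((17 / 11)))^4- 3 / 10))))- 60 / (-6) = -118389249132237061 / 692334790476561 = -171.00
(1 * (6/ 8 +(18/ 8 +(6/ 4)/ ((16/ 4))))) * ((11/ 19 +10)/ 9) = 603/ 152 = 3.97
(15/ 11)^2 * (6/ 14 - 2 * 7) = -21375/ 847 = -25.24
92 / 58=46 / 29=1.59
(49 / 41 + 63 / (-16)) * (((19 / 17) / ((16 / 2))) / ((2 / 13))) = -444353 / 178432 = -2.49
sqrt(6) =2.45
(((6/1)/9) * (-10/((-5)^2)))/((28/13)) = -13/105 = -0.12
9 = 9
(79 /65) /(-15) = -0.08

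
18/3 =6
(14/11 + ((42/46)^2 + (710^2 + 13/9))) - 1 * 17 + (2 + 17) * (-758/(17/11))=440495066239/890307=494767.61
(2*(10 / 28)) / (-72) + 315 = 158755 / 504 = 314.99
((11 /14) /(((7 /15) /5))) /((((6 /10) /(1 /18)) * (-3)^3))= -0.03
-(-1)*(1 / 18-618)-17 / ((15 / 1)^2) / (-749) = -69426047 / 112350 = -617.94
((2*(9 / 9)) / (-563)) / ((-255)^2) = -2 / 36609075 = -0.00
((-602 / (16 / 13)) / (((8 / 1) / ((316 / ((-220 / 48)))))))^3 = 797580599795047341 / 10648000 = 74904263692.25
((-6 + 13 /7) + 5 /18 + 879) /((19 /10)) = 551335 /1197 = 460.60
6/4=1.50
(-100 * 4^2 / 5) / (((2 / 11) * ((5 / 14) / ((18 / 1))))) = -88704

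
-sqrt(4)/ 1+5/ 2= 1/ 2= 0.50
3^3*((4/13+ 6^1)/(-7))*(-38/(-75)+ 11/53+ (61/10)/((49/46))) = -156.70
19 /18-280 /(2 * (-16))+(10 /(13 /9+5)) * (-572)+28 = -887171 /1044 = -849.78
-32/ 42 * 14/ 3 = -32/ 9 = -3.56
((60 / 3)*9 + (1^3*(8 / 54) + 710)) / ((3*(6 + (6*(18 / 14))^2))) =588833 / 130005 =4.53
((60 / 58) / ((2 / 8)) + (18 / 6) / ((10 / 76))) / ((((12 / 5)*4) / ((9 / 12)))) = 2.10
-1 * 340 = -340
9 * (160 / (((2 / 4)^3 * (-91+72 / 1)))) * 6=-69120 / 19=-3637.89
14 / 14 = 1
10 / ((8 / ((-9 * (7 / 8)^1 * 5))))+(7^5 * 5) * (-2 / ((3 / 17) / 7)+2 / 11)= -6651546.79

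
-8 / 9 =-0.89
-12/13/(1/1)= -12/13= -0.92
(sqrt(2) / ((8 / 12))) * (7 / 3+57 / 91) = 404 * sqrt(2) / 91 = 6.28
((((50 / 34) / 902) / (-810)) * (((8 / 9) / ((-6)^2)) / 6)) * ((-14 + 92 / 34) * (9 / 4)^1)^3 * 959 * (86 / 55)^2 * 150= 217889710080 / 4557824491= 47.81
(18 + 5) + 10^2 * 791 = 79123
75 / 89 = 0.84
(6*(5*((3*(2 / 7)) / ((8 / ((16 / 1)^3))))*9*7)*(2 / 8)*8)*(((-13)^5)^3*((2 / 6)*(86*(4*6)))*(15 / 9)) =-97364904819686389968076800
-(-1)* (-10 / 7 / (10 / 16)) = -16 / 7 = -2.29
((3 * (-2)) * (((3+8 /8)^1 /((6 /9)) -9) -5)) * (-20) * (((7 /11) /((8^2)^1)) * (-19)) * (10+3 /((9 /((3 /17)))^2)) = 5766215 /3179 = 1813.85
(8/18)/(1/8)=32/9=3.56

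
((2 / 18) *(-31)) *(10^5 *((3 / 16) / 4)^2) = -756.84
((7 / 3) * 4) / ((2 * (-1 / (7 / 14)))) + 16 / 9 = -5 / 9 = -0.56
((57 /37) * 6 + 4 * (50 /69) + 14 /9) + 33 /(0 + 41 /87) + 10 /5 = 26918255 /314019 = 85.72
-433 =-433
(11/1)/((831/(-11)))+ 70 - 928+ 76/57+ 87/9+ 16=-690682/831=-831.15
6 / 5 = 1.20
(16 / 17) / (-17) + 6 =1718 / 289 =5.94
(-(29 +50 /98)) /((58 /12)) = -8676 /1421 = -6.11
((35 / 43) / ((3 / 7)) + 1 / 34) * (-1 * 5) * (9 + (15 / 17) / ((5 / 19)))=-1480325 / 12427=-119.12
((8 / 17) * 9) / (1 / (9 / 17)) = 648 / 289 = 2.24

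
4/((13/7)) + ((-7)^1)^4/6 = 31381/78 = 402.32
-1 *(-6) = 6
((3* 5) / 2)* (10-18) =-60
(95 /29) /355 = 19 /2059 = 0.01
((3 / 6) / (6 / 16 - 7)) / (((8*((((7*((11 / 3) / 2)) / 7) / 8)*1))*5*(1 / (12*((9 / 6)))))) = -432 / 2915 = -0.15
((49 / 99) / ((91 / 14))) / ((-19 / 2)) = -0.01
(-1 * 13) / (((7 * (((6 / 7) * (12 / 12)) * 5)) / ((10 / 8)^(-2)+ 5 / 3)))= -2249 / 2250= -1.00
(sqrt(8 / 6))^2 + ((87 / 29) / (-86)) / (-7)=2417 / 1806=1.34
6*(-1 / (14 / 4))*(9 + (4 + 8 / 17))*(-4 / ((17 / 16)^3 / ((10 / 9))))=150077440 / 1753941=85.57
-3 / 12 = -1 / 4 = -0.25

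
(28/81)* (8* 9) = 224/9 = 24.89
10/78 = 5/39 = 0.13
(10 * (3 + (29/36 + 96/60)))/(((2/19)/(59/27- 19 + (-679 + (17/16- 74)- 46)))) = -6506924851/15552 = -418397.95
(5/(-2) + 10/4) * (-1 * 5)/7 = 0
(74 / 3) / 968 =37 / 1452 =0.03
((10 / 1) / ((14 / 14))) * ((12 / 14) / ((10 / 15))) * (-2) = -180 / 7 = -25.71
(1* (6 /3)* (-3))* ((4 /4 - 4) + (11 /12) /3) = 97 /6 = 16.17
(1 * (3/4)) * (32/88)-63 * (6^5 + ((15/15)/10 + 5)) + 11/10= -26961436/55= -490207.93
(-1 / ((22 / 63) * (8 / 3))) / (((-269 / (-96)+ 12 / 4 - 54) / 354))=57348 / 7271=7.89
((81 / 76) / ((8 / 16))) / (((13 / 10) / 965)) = 390825 / 247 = 1582.29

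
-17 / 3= -5.67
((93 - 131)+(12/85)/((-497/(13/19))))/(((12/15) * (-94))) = 15250523/30179828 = 0.51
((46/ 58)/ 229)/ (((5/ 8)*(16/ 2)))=23/ 33205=0.00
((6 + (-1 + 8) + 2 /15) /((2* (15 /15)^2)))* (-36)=-236.40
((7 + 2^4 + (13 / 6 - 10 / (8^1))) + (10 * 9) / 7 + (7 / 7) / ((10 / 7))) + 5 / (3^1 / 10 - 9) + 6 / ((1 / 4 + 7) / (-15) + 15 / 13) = 292054813 / 6370140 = 45.85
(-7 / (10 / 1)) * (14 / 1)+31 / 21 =-874 / 105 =-8.32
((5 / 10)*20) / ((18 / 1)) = 5 / 9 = 0.56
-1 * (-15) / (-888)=-5 / 296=-0.02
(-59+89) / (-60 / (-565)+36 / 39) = 7345 / 252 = 29.15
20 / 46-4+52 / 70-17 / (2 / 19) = -164.32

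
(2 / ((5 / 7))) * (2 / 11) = 28 / 55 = 0.51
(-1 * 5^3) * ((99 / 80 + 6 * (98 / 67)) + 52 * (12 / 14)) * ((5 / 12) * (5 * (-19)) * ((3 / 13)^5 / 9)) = 218883313125 / 11144730688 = 19.64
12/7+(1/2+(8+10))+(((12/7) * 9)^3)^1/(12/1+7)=2782897/13034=213.51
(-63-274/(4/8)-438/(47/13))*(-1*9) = 6589.34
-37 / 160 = -0.23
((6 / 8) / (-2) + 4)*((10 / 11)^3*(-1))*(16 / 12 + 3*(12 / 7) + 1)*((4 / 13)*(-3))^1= 2276500 / 121121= 18.80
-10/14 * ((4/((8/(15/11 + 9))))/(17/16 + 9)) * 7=-4560/1771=-2.57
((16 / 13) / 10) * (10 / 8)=2 / 13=0.15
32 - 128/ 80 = 152/ 5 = 30.40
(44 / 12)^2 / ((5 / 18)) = 242 / 5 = 48.40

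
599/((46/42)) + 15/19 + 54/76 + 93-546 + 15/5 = 4527/46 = 98.41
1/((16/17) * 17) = 1/16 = 0.06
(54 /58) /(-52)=-27 /1508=-0.02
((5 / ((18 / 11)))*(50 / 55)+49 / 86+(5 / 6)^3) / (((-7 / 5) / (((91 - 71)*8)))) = -3646700 / 8127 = -448.71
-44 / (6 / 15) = -110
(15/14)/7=15/98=0.15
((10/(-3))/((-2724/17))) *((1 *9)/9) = 85/4086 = 0.02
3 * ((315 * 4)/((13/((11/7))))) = 5940/13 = 456.92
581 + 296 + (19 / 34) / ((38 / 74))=29855 / 34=878.09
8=8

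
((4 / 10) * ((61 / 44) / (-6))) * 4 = -61 / 165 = -0.37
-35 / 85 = -7 / 17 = -0.41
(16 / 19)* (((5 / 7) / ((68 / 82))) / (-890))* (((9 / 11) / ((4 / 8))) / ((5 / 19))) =-0.01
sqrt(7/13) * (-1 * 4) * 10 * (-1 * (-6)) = -240 * sqrt(91)/13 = -176.11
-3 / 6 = -1 / 2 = -0.50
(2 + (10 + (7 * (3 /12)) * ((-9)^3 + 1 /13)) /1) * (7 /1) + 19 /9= -1034654 /117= -8843.20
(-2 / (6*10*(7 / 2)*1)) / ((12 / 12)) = -1 / 105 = -0.01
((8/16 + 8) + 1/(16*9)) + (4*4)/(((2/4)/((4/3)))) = 51.17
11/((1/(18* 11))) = 2178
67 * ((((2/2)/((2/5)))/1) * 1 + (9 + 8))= 2613/2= 1306.50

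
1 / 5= 0.20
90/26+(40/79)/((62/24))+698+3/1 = 704.66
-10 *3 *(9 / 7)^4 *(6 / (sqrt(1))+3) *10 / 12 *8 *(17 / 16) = -25095825 / 4802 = -5226.12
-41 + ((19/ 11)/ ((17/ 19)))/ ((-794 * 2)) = -12175557/ 296956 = -41.00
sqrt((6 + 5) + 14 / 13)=sqrt(2041) / 13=3.48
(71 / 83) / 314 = 71 / 26062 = 0.00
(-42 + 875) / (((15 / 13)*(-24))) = -10829 / 360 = -30.08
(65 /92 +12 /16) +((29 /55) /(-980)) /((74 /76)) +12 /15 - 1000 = -11441355294 /11467225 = -997.74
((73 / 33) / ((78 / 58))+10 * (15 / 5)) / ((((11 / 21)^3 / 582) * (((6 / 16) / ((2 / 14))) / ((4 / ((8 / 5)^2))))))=14518157325 / 190333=76277.67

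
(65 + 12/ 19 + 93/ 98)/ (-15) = -123973/ 27930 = -4.44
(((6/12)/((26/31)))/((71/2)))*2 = 31/923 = 0.03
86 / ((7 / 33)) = 2838 / 7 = 405.43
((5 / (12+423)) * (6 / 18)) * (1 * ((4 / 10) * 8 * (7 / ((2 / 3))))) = 56 / 435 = 0.13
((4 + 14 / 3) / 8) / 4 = 13 / 48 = 0.27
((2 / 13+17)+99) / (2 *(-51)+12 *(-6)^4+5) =302 / 40183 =0.01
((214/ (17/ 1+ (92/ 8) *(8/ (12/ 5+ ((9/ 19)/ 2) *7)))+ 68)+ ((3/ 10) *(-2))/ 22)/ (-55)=-1.33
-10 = -10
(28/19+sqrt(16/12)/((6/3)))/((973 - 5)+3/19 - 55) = 19 * sqrt(3)/52050+14/8675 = 0.00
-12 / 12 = -1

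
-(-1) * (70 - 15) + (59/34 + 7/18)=8740/153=57.12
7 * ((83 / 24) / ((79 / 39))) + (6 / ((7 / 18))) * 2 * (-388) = -52913785 / 4424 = -11960.62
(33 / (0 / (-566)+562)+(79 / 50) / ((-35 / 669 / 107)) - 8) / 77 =-796488071 / 18932375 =-42.07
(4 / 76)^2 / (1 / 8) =8 / 361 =0.02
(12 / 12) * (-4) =-4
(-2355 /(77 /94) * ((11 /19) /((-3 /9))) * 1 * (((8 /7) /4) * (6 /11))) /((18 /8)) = 345.86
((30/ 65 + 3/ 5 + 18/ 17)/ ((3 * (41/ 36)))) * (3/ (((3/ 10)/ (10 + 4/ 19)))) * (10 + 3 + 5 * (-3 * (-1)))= 305452224/ 172159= 1774.24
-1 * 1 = -1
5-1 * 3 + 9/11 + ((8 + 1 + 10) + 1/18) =21.87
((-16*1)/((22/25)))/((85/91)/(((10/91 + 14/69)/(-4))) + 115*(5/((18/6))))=-29460/291203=-0.10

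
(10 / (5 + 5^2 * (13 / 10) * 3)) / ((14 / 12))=24 / 287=0.08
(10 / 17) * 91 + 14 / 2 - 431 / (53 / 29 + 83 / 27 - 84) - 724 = -692816545 / 1052878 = -658.02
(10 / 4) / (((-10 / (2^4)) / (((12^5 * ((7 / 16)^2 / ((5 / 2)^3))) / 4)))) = -381024 / 125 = -3048.19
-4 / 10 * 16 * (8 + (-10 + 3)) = -32 / 5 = -6.40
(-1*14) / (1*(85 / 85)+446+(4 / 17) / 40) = -2380 / 75991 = -0.03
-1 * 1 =-1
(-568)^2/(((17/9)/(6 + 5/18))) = 18228256/17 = 1072250.35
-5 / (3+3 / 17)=-85 / 54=-1.57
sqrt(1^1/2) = sqrt(2)/2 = 0.71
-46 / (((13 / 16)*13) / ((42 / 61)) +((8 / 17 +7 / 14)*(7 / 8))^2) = -71468544 / 24954989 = -2.86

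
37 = 37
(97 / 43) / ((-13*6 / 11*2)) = -1067 / 6708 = -0.16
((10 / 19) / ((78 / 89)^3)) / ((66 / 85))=299611825 / 297544104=1.01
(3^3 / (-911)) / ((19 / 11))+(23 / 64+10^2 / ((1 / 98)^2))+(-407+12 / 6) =1063459800219 / 1107776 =959995.34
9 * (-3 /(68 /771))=-20817 /68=-306.13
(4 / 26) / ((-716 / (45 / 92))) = -45 / 428168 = -0.00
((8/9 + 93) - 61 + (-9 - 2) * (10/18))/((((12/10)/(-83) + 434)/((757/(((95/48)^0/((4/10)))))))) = 15142271/810468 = 18.68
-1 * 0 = 0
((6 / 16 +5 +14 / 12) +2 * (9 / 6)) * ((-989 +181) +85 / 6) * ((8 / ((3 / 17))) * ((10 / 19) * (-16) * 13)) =19284053360 / 513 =37590747.29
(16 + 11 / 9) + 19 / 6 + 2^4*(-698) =-200657 / 18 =-11147.61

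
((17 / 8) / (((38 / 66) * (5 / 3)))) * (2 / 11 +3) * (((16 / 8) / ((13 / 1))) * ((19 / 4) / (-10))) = -0.51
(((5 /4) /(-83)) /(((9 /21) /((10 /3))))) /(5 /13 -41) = 2275 /788832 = 0.00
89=89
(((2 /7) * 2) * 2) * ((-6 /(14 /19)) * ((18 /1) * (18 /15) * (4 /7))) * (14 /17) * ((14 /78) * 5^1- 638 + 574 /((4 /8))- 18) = -2524518144 /54145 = -46625.14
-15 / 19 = -0.79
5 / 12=0.42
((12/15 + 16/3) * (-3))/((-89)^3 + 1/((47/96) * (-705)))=0.00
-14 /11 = -1.27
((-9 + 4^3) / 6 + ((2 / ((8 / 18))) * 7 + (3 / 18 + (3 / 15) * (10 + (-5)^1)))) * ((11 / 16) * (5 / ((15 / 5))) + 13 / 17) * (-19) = -7434871 / 4896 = -1518.56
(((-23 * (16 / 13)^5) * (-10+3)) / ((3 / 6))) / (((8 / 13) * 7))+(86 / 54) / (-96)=15626748581 / 74030112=211.09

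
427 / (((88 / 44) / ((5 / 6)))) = 2135 / 12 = 177.92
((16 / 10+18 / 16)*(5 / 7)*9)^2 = 962361 / 3136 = 306.88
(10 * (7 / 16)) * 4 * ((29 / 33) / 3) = 1015 / 198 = 5.13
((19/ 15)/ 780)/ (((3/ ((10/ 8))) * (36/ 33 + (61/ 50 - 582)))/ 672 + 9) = 4180/ 17837001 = 0.00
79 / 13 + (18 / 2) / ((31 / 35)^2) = 219244 / 12493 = 17.55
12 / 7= 1.71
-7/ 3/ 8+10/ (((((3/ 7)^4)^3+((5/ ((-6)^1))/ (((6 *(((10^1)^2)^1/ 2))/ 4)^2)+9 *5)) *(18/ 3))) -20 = -2043747569545216613/ 100902737597839176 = -20.25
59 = 59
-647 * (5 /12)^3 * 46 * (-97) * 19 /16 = 247989.76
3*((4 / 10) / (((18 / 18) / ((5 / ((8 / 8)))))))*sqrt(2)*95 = 570*sqrt(2) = 806.10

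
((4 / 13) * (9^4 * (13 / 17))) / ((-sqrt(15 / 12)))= -52488 * sqrt(5) / 85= -1380.79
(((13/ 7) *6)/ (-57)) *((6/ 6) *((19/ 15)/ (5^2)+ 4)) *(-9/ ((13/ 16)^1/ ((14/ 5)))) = 24.56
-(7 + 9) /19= -16 /19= -0.84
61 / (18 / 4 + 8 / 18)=1098 / 89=12.34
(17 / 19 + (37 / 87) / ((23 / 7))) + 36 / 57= 62950 / 38019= 1.66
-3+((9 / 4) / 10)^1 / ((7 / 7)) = -111 / 40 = -2.78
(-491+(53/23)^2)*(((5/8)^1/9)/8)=-4.22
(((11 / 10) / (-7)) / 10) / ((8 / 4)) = -11 / 1400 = -0.01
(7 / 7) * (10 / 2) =5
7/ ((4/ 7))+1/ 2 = 51/ 4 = 12.75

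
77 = 77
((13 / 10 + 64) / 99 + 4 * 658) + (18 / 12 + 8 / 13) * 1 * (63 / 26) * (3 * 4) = 450761327 / 167310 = 2694.17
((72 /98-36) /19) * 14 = -3456 /133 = -25.98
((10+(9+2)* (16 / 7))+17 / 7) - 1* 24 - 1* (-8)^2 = -353 / 7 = -50.43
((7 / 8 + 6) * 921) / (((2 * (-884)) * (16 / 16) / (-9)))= 455895 / 14144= 32.23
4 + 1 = 5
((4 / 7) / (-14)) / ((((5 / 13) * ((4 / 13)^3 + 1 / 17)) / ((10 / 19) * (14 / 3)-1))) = -80599142 / 45875025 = -1.76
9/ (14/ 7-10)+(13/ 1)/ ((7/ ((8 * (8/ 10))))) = 3013/ 280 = 10.76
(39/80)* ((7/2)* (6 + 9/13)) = 11.42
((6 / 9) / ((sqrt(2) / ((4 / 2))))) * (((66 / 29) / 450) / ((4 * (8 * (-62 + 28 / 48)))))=-sqrt(2) / 582900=-0.00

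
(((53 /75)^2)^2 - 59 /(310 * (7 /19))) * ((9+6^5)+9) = -1588832607643 /762890625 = -2082.65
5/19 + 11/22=29/38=0.76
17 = 17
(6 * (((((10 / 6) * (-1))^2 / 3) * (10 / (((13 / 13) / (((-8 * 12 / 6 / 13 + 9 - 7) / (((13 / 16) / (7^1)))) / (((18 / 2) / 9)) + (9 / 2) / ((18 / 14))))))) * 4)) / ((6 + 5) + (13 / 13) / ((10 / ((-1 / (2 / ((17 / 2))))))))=45640000 / 214461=212.81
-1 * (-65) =65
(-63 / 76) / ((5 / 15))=-189 / 76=-2.49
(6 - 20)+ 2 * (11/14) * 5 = -43/7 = -6.14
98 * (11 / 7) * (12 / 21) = 88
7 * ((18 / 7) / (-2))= -9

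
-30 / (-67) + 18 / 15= 552 / 335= 1.65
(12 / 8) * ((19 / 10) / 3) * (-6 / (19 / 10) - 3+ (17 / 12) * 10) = 913 / 120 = 7.61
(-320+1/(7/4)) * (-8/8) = 2236/7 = 319.43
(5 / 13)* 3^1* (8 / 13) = 120 / 169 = 0.71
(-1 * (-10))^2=100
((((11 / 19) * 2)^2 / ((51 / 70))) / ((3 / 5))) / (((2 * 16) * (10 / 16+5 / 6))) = 1210 / 18411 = 0.07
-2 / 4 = -1 / 2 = -0.50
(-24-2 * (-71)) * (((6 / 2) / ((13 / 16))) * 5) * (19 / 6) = 89680 / 13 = 6898.46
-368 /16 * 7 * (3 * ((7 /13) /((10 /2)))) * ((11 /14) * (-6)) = 15939 /65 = 245.22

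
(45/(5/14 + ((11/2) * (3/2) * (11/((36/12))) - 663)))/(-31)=1260/548917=0.00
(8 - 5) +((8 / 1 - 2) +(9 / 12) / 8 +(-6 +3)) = 195 / 32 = 6.09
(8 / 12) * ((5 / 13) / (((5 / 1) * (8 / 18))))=3 / 26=0.12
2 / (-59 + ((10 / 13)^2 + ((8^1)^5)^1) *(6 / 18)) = 338 / 1835993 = 0.00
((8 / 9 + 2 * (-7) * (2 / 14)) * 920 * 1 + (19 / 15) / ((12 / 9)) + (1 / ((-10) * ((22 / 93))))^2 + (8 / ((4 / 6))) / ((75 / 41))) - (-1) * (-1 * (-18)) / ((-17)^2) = -1014.47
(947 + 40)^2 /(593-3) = 974169 /590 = 1651.13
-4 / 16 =-0.25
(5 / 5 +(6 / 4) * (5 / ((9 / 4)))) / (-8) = -13 / 24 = -0.54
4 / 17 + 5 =89 / 17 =5.24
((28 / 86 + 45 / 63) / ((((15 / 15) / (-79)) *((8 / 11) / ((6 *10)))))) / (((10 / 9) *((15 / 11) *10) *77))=-2447973 / 421400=-5.81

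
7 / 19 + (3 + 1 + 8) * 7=1603 / 19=84.37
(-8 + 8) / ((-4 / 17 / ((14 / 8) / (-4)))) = 0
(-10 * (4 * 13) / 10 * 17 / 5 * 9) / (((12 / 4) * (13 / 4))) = -816 / 5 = -163.20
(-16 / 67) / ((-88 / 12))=24 / 737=0.03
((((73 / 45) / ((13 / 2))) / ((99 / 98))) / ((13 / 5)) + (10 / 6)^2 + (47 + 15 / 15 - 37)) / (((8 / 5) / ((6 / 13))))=2611190 / 652509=4.00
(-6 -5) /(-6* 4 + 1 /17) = 0.46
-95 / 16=-5.94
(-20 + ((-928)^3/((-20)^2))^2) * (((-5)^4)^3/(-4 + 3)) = -974558529121517187500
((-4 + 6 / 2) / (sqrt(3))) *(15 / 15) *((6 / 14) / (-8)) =sqrt(3) / 56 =0.03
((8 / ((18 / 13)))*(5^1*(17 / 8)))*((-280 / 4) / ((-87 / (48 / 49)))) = 88400 / 1827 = 48.39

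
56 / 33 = 1.70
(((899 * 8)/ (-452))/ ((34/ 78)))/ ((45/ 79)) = -1846546/ 28815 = -64.08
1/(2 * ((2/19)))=19/4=4.75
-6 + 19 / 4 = -5 / 4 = -1.25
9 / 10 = 0.90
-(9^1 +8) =-17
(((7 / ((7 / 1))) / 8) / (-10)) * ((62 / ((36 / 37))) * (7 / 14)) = -1147 / 2880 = -0.40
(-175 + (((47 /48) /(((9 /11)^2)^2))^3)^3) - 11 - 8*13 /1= 845.31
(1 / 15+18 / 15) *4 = 76 / 15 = 5.07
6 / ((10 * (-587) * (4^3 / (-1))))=3 / 187840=0.00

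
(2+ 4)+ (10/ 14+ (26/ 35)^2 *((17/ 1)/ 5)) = 52617/ 6125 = 8.59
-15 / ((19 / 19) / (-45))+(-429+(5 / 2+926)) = 2349 / 2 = 1174.50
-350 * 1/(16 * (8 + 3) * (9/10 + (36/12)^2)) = -875/4356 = -0.20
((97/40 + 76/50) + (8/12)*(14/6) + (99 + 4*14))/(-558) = -288901/1004400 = -0.29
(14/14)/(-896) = -1/896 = -0.00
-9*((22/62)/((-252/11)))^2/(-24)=14641/162739584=0.00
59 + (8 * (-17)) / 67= 3817 / 67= 56.97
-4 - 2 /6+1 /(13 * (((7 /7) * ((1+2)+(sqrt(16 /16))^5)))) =-673 /156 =-4.31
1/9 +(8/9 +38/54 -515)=-13859/27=-513.30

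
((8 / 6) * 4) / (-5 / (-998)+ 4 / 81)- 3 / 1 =417945 / 4397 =95.05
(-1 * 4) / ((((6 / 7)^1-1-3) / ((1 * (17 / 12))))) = 1.80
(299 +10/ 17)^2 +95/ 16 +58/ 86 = 17847105173/ 198832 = 89759.72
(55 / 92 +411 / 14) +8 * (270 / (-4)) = -328469 / 644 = -510.05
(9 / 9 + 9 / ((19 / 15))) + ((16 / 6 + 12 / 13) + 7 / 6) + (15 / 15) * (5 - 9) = 8.86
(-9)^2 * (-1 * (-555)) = 44955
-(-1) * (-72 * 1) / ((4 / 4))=-72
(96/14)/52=12/91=0.13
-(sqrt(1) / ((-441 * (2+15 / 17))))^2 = -289 / 466948881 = -0.00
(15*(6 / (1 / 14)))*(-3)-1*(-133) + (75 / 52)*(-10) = -95197 / 26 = -3661.42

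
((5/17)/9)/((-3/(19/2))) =-95/918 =-0.10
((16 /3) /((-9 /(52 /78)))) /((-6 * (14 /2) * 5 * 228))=4 /484785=0.00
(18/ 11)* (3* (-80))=-392.73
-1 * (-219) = 219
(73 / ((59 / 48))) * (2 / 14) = 8.48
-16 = -16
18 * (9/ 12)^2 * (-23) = -1863/ 8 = -232.88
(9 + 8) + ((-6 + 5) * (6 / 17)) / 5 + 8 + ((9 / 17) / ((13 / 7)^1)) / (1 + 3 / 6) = 27757 / 1105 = 25.12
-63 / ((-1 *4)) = 63 / 4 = 15.75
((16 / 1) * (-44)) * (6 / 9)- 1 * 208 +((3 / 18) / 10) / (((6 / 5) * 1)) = -48767 / 72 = -677.32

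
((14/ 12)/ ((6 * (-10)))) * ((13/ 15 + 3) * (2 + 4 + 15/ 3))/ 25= -2233/ 67500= -0.03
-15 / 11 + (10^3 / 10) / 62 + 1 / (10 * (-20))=16659 / 68200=0.24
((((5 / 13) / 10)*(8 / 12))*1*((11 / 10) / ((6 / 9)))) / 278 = 11 / 72280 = 0.00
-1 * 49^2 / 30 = -2401 / 30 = -80.03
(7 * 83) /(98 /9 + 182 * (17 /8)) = 2988 /2045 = 1.46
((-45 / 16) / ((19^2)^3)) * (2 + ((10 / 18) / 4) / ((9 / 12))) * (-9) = 885 / 752734096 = 0.00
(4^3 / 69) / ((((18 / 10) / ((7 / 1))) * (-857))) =-2240 / 532197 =-0.00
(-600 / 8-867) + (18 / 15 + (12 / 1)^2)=-3984 / 5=-796.80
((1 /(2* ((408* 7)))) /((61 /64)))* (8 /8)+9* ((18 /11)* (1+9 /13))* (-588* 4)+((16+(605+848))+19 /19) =-57149.08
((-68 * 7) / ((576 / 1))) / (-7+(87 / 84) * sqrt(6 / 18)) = 24157 * sqrt(3) / 4118652+40817 / 343221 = 0.13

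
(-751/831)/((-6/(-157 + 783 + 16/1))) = 80357/831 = 96.70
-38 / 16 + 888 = 885.62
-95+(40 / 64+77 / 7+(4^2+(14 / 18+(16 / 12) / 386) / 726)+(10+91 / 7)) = -44.37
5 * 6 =30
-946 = -946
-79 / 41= -1.93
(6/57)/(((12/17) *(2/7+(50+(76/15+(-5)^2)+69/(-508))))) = 151130/81296269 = 0.00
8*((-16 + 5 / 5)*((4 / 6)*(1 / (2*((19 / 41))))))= -1640 / 19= -86.32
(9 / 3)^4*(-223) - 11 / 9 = -18064.22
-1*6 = -6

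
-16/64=-1/4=-0.25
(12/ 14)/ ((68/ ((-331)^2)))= 328683/ 238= 1381.02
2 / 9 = 0.22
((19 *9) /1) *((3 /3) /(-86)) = -171 /86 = -1.99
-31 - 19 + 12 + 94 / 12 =-181 / 6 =-30.17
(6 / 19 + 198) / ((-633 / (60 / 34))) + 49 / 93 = -164743 / 6338229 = -0.03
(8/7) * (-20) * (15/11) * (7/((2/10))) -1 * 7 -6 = -12143/11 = -1103.91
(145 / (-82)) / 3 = -145 / 246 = -0.59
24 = 24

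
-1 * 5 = -5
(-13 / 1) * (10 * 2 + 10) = -390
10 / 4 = 5 / 2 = 2.50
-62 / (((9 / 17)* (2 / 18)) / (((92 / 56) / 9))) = -12121 / 63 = -192.40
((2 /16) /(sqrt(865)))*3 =3*sqrt(865) /6920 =0.01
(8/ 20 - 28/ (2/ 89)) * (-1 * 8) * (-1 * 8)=-398592/ 5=-79718.40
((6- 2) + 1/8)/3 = 11/8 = 1.38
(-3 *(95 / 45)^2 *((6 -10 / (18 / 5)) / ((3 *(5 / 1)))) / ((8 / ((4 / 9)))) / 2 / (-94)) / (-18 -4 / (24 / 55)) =-10469 / 335092140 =-0.00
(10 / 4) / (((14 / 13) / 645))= 41925 / 28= 1497.32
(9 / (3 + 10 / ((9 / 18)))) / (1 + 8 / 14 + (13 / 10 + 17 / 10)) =63 / 736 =0.09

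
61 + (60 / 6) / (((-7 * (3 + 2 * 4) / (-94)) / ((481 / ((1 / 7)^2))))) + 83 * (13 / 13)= 3166564 / 11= 287869.45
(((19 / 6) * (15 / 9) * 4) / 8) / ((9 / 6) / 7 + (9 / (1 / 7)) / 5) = 3325 / 16146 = 0.21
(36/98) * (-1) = -18/49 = -0.37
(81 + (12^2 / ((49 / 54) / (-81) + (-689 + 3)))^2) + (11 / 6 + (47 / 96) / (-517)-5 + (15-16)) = 22149466055735607 / 288117708024608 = 76.88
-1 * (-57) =57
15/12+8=37/4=9.25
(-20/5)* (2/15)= -8/15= -0.53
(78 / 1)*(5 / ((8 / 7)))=341.25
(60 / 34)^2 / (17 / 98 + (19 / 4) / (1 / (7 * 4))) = 88200 / 3771739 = 0.02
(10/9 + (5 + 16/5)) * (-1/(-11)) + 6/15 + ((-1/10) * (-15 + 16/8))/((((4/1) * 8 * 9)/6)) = 1.27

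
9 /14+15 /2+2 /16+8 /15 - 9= -167 /840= -0.20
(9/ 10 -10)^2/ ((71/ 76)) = 157339/ 1775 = 88.64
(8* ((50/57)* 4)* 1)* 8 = 12800/57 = 224.56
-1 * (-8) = 8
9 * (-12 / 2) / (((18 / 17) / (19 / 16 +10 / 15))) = -1513 / 16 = -94.56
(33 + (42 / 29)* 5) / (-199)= -1167 / 5771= -0.20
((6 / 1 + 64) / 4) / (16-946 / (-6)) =105 / 1042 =0.10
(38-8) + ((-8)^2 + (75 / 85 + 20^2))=8413 / 17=494.88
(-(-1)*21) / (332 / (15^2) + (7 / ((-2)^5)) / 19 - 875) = -2872800 / 119499719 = -0.02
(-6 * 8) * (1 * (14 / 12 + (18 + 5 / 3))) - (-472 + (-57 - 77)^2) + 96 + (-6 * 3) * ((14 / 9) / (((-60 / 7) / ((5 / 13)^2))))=-9322471 / 507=-18387.52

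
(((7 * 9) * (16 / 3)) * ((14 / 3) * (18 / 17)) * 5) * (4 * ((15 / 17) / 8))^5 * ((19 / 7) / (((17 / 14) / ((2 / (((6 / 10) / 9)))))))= 3817681875000 / 410338673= 9303.73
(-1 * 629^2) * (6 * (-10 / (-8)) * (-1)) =5934615 / 2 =2967307.50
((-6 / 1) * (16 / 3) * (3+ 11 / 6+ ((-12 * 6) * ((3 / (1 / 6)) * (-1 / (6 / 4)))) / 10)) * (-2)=87584 / 15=5838.93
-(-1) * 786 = 786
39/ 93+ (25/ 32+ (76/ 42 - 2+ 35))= 36.01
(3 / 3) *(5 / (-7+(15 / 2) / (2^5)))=-320 / 433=-0.74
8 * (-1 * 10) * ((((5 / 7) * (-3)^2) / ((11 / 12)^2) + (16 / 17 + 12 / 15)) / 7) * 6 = -64910976 / 100793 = -644.00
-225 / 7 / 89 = -0.36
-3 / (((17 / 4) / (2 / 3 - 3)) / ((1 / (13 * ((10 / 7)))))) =98 / 1105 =0.09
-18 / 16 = -9 / 8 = -1.12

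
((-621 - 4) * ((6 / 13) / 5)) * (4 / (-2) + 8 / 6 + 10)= -7000 / 13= -538.46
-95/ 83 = -1.14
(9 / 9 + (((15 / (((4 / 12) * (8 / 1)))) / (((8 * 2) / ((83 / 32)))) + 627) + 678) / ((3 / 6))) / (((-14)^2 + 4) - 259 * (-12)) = 5351063 / 6774784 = 0.79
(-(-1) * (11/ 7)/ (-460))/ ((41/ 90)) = -99/ 13202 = -0.01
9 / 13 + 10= 139 / 13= 10.69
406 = 406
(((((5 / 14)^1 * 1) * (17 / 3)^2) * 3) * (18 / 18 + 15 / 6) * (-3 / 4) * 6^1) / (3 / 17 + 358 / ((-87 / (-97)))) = -1.36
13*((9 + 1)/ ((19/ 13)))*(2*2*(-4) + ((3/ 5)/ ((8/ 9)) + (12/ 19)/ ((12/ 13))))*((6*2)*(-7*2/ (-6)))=-36463.27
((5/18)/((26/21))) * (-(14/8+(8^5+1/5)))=-4587793/624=-7352.23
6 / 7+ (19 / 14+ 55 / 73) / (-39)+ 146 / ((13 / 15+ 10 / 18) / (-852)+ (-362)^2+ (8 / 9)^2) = 5032328456066 / 6258026345389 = 0.80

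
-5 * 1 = -5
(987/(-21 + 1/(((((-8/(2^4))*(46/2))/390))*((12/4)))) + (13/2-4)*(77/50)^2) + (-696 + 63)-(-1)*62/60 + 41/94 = -68740730573/104763000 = -656.15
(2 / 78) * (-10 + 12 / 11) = -98 / 429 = -0.23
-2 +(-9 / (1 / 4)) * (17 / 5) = -622 / 5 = -124.40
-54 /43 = -1.26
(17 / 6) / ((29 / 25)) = 425 / 174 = 2.44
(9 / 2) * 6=27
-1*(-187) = 187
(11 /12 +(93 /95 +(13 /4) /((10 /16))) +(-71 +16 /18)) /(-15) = 215513 /51300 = 4.20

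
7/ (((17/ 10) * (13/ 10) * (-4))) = -175/ 221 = -0.79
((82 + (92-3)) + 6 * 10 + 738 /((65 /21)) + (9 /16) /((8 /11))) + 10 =3995299 /8320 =480.20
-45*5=-225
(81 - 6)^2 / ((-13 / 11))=-61875 / 13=-4759.62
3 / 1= 3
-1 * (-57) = 57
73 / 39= 1.87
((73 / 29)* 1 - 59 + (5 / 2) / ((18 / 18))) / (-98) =3131 / 5684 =0.55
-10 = -10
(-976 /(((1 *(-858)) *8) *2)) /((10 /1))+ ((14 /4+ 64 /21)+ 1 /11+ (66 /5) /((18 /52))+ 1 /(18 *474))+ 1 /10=44.88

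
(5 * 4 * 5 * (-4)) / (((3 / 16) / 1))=-6400 / 3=-2133.33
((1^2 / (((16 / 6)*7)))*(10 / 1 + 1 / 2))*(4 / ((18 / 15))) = 15 / 8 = 1.88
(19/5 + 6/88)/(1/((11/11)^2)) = 851/220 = 3.87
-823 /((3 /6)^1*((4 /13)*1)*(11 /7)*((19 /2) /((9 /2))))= -674037 /418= -1612.53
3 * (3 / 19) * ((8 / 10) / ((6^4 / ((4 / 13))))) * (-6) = -2 / 3705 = -0.00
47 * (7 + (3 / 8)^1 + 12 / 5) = 18377 / 40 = 459.42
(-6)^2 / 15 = 12 / 5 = 2.40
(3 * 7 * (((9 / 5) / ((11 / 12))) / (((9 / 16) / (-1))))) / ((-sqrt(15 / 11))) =1344 * sqrt(165) / 275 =62.78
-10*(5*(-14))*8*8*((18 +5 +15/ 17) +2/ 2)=18950400/ 17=1114729.41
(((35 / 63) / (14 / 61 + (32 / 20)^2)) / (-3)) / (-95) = 0.00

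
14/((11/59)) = 826/11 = 75.09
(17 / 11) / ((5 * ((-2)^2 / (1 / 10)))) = 17 / 2200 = 0.01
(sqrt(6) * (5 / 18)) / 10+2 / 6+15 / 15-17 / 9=-5 / 9+sqrt(6) / 36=-0.49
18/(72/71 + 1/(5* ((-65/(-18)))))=23075/1371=16.83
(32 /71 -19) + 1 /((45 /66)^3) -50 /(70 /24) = -54577069 /1677375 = -32.54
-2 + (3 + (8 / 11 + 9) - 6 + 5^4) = 6927 / 11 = 629.73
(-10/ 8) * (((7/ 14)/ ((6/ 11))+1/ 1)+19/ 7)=-1945/ 336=-5.79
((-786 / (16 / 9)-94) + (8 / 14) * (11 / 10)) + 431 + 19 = -23939 / 280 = -85.50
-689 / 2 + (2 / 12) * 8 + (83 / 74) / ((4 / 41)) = -294523 / 888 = -331.67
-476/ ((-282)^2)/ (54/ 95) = -0.01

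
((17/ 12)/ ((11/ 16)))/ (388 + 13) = 68/ 13233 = 0.01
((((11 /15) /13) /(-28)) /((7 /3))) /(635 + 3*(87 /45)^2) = -15 /11226488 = -0.00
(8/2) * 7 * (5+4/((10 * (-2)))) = 672/5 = 134.40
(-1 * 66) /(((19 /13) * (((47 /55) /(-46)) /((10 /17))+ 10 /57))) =-65122200 /207457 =-313.91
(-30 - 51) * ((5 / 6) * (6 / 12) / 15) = -9 / 4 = -2.25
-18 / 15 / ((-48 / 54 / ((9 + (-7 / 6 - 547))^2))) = 6279135 / 16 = 392445.94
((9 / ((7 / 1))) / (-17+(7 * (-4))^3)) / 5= -1 / 85435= -0.00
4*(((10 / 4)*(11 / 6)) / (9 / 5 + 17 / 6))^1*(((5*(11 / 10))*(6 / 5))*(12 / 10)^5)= 5645376 / 86875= 64.98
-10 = -10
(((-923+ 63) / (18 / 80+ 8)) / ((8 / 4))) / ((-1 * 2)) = 8600 / 329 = 26.14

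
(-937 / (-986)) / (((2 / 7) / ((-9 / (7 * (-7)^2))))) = -8433 / 96628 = -0.09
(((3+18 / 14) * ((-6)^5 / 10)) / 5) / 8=-2916 / 35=-83.31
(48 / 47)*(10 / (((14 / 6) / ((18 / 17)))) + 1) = 31632 / 5593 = 5.66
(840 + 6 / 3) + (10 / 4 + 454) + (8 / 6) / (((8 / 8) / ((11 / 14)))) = 54581 / 42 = 1299.55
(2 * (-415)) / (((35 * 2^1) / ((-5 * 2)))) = 830 / 7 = 118.57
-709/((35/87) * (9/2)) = -41122/105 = -391.64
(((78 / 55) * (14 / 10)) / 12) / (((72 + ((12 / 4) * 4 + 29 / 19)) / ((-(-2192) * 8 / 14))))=83296 / 34375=2.42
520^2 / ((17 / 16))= 4326400 / 17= 254494.12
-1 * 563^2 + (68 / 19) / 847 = -5100982049 / 16093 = -316969.00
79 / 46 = 1.72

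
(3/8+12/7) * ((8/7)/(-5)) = -0.48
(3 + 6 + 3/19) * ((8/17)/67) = 1392/21641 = 0.06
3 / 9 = 1 / 3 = 0.33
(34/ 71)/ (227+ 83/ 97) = 1649/ 784621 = 0.00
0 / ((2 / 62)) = 0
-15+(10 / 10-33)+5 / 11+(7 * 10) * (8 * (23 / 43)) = 119664 / 473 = 252.99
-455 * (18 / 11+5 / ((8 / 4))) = -41405 / 22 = -1882.05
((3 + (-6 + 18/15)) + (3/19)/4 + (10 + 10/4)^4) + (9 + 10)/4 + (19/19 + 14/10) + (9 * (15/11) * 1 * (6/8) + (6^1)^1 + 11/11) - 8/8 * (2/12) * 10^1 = 1225608931/50160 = 24433.99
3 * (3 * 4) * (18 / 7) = 648 / 7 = 92.57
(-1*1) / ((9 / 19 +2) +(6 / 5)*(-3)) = 95 / 107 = 0.89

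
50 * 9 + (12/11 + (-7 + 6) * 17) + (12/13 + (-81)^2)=1000430/143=6996.01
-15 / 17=-0.88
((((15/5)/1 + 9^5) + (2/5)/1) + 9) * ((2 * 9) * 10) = 10631052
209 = 209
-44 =-44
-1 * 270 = -270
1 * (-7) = -7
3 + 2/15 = 47/15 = 3.13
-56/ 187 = -0.30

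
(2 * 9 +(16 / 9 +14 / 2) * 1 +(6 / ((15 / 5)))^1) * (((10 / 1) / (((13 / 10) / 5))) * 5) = 5534.19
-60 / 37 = -1.62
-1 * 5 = -5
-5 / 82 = -0.06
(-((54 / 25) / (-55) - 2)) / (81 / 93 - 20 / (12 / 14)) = -260772 / 2872375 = -0.09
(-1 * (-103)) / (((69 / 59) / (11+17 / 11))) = 12154 / 11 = 1104.91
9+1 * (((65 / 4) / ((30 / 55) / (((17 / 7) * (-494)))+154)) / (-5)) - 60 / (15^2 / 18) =118899371 / 28452340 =4.18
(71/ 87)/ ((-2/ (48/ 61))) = -568/ 1769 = -0.32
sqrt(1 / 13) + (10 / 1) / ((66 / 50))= sqrt(13) / 13 + 250 / 33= 7.85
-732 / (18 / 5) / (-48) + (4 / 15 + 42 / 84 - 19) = -5039 / 360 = -14.00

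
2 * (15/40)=3/4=0.75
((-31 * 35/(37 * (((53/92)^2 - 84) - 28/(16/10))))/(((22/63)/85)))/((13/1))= 5.43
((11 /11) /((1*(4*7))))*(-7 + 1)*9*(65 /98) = -1755 /1372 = -1.28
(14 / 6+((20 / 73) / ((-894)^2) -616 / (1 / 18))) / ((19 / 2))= -323392331756 / 277135083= -1166.91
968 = 968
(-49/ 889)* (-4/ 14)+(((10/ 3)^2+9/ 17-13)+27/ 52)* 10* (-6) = 4246301/ 84201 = 50.43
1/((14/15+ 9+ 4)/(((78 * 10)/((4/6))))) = 17550/209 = 83.97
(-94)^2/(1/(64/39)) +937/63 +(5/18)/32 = 14514.98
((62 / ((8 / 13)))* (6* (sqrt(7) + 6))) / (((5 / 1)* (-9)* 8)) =-403 / 40- 403* sqrt(7) / 240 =-14.52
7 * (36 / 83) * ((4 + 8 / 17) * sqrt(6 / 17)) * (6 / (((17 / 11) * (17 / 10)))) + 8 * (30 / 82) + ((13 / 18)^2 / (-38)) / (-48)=70924049 / 24230016 + 12640320 * sqrt(102) / 6932243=21.34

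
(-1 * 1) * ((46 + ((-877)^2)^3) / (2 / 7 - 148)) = 3184898528699536145 / 1034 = 3080172658316766.10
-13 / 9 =-1.44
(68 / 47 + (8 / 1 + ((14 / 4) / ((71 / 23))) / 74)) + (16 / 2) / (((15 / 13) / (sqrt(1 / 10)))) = 52 * sqrt(10) / 75 + 4673119 / 493876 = 11.65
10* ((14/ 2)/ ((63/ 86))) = 860/ 9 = 95.56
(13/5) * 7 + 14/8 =19.95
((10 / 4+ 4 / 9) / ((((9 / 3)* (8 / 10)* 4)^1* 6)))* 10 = 1325 / 2592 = 0.51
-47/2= -23.50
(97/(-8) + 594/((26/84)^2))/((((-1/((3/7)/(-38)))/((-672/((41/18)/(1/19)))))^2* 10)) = 702594710208/37022762569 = 18.98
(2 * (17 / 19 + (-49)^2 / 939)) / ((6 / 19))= 61582 / 2817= 21.86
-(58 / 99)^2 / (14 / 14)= -0.34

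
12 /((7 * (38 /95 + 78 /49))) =105 /122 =0.86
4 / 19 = 0.21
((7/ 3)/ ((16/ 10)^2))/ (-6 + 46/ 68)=-2975/ 17376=-0.17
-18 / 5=-3.60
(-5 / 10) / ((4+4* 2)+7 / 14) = -1 / 25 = -0.04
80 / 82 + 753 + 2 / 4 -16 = 60555 / 82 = 738.48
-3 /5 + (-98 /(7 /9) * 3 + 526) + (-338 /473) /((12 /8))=1042423 /7095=146.92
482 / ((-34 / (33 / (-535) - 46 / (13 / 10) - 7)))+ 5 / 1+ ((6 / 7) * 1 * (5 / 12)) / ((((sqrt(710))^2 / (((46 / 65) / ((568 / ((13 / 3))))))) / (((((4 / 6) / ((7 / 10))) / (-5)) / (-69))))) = 382749184287935 / 630830356884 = 606.74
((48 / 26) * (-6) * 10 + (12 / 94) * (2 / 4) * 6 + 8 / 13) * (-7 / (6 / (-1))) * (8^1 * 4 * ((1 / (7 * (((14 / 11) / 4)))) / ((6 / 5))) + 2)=-5298530 / 2961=-1789.44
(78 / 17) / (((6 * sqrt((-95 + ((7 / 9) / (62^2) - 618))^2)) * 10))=17298 / 161283845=0.00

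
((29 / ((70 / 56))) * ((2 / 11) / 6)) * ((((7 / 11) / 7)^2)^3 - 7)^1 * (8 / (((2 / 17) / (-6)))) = 195637008576 / 97435855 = 2007.85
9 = 9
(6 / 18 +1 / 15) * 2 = 4 / 5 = 0.80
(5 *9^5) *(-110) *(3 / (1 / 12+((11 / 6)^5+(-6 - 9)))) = -16814005.85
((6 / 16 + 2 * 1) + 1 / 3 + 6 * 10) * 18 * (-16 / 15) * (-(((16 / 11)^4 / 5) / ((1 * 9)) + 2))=1665404104 / 658845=2527.76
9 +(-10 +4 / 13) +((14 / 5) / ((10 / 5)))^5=190366 / 40625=4.69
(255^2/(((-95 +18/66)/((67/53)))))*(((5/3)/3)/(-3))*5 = 133120625/165678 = 803.49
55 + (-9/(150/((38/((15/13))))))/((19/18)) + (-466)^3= -12649330359/125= -101194642.87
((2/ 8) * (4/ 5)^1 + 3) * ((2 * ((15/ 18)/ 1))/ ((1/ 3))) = 16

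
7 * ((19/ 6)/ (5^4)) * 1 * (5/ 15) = 133/ 11250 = 0.01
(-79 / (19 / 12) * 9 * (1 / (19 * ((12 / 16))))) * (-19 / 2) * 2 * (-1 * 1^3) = -11376 / 19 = -598.74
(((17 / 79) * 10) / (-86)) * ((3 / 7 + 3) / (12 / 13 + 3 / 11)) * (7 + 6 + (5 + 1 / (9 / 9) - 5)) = -194480 / 193629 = -1.00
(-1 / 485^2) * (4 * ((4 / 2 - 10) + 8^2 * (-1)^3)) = 288 / 235225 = 0.00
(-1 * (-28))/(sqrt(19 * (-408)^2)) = 7 * sqrt(19)/1938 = 0.02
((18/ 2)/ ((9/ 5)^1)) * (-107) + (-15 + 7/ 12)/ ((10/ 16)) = -8371/ 15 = -558.07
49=49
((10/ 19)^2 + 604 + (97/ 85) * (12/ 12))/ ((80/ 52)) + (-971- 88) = -665.48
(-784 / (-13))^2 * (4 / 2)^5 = 19668992 / 169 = 116384.57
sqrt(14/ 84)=0.41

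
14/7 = 2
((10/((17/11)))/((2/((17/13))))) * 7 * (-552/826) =-15180/767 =-19.79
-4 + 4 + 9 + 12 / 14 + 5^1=104 / 7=14.86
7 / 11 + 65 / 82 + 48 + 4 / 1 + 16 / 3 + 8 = 66.76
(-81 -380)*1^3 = -461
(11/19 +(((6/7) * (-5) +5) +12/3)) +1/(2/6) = 1103/133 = 8.29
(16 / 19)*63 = 1008 / 19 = 53.05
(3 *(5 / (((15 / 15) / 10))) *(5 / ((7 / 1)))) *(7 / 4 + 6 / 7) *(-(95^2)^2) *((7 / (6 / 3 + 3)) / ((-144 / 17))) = 2527005640625 / 672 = 3760425060.45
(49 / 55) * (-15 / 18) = -49 / 66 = -0.74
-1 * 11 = -11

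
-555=-555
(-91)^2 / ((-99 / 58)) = -480298 / 99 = -4851.49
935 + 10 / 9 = 8425 / 9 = 936.11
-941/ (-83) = 941/ 83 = 11.34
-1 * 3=-3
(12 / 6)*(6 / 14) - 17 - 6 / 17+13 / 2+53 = 10235 / 238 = 43.00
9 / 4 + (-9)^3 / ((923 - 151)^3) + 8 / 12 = 4025869733 / 1380298944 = 2.92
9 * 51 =459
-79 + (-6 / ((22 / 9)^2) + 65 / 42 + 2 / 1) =-194276 / 2541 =-76.46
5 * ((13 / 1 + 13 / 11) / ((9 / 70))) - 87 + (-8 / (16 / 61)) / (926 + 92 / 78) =1108514773 / 2386560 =464.48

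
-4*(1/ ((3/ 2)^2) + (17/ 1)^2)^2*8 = -2680898.77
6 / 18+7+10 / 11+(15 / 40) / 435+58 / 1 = 2535793 / 38280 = 66.24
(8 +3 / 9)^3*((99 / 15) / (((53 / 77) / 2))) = 5293750 / 477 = 11098.01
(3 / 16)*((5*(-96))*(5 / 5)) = -90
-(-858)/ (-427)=-858/ 427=-2.01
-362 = -362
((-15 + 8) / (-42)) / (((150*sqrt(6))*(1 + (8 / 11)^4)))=14641*sqrt(6) / 101179800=0.00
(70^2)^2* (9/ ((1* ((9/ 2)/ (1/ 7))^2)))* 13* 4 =101920000/ 9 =11324444.44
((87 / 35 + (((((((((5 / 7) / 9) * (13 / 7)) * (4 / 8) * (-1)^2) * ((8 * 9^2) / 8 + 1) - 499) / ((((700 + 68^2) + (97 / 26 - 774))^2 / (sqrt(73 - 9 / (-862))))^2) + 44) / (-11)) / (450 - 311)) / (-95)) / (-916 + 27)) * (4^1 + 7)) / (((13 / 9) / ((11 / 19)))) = 26374566702882084495559184848200655 / 2406596375472382362354453531070817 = 10.96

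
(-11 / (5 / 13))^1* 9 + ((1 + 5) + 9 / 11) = -13782 / 55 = -250.58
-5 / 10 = -0.50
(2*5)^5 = 100000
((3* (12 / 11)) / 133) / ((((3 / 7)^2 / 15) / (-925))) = -388500 / 209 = -1858.85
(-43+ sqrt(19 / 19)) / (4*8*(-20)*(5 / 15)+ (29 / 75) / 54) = 170100 / 863971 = 0.20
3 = 3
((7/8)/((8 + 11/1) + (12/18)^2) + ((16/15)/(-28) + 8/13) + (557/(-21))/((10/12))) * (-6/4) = 243409/5200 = 46.81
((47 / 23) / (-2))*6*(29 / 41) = -4089 / 943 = -4.34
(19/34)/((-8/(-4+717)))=-13547/272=-49.81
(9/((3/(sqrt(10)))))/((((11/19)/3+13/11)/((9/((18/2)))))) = 1881* sqrt(10)/862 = 6.90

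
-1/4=-0.25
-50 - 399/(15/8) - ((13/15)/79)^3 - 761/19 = -9575026963318/31616125875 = -302.85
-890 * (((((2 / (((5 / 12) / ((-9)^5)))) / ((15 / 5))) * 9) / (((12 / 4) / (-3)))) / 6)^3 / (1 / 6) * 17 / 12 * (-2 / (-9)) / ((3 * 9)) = -177216445359902684.16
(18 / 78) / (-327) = -1 / 1417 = -0.00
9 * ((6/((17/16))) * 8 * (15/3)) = 34560/17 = 2032.94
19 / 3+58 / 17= 497 / 51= 9.75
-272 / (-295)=0.92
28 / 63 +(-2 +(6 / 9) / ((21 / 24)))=-50 / 63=-0.79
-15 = -15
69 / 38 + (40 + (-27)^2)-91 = 25833 / 38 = 679.82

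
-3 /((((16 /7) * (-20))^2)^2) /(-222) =2401 /775946240000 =0.00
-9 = -9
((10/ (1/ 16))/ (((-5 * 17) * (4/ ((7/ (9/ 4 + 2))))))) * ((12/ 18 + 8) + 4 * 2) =-11200/ 867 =-12.92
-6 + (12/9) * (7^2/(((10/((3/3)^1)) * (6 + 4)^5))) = -4499951/750000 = -6.00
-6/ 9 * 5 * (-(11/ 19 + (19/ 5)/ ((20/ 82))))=5117/ 95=53.86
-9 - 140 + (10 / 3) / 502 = -112192 / 753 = -148.99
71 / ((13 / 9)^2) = 5751 / 169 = 34.03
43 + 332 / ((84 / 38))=4057 / 21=193.19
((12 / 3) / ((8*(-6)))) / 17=-1 / 204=-0.00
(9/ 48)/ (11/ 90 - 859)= -135/ 618392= -0.00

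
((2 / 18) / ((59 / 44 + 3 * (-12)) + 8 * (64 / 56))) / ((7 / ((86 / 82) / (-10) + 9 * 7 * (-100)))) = 56826946 / 14499855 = 3.92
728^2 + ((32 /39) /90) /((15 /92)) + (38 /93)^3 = 529984.12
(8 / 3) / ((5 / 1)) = 8 / 15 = 0.53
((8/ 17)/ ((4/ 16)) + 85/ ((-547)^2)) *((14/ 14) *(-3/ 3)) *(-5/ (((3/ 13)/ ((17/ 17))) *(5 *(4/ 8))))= 16.32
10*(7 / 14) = 5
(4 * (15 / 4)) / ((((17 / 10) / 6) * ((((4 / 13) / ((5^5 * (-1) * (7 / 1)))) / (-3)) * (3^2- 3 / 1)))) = 63984375 / 34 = 1881893.38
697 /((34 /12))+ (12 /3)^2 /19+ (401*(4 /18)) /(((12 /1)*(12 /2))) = 1527179 /6156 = 248.08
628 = 628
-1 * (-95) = 95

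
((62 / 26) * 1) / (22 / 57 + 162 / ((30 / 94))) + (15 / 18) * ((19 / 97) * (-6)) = -177941365 / 182562536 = -0.97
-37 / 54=-0.69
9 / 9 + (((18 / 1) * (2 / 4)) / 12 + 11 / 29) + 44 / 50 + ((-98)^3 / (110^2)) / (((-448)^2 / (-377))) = 566905237 / 179660800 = 3.16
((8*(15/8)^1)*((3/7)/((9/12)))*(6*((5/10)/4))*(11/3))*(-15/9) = -275/7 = -39.29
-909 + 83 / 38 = -34459 / 38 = -906.82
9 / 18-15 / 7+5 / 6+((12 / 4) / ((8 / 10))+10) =1087 / 84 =12.94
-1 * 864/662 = -432/331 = -1.31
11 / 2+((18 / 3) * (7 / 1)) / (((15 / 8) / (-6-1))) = -151.30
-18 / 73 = -0.25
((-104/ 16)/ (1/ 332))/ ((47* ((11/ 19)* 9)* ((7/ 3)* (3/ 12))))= -164008/ 10857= -15.11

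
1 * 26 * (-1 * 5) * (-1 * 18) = 2340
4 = 4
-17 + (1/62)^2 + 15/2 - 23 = -124929/3844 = -32.50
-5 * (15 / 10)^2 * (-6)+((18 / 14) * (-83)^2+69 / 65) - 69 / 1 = 8059731 / 910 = 8856.85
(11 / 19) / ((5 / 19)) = 11 / 5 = 2.20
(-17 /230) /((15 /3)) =-17 /1150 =-0.01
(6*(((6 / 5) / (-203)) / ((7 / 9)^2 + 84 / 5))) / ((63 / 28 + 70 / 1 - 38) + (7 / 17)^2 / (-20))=-1404540 / 23600608871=-0.00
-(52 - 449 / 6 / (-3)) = -1385 / 18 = -76.94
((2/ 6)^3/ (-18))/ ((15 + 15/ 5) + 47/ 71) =-71/ 643950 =-0.00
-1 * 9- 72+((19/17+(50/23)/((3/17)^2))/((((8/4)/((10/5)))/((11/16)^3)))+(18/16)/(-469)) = -391783533151/6760083456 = -57.96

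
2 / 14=1 / 7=0.14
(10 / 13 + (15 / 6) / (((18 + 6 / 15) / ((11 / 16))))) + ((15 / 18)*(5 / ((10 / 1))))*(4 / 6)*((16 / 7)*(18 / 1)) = 3292865 / 267904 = 12.29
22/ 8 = 11/ 4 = 2.75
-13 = -13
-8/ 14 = -4/ 7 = -0.57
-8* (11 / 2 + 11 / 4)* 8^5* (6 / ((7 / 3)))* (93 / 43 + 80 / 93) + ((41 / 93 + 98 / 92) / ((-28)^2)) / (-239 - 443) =-1653548669536057913 / 98357996352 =-16811532.68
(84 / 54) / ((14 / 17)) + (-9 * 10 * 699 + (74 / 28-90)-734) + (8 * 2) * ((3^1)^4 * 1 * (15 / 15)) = -62433.47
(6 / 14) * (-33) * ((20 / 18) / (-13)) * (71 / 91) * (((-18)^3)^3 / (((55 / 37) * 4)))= -260544927898368 / 8281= -31462978855.01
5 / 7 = 0.71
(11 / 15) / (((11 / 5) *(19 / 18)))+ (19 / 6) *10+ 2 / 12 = 32.15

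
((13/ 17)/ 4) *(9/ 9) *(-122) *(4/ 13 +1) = -61/ 2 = -30.50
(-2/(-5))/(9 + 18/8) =8/225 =0.04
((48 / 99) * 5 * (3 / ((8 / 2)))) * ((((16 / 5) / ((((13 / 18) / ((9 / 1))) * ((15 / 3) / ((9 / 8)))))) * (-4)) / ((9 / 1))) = -5184 / 715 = -7.25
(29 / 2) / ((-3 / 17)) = -82.17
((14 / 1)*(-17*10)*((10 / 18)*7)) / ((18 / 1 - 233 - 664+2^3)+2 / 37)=123284 / 11601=10.63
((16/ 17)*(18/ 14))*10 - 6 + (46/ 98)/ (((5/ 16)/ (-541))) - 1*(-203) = -2513591/ 4165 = -603.50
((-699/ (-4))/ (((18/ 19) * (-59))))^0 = 1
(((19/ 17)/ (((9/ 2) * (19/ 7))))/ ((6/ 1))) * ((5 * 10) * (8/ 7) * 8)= 3200/ 459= 6.97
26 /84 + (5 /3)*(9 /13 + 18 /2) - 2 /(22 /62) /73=7184315 /438438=16.39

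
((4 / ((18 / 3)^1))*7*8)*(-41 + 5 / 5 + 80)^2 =179200 / 3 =59733.33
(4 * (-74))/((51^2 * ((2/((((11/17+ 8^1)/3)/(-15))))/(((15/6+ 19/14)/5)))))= 1036/122825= 0.01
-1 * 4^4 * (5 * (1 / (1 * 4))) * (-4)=1280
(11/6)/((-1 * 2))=-11/12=-0.92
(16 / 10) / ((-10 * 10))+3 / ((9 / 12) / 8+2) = 11866 / 8375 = 1.42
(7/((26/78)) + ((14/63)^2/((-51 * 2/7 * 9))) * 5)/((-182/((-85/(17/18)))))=42895/4131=10.38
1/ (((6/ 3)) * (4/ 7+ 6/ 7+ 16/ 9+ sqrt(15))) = -6363/ 18731+ 3969 * sqrt(15)/ 37462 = 0.07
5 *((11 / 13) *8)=440 / 13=33.85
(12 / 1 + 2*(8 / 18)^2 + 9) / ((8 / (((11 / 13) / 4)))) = 19063 / 33696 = 0.57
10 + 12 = 22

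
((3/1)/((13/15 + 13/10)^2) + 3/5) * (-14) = -14658/845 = -17.35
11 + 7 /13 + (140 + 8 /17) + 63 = 215.01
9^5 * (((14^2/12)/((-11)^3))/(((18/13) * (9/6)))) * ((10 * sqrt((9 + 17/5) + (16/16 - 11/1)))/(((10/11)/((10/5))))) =-1857492 * sqrt(15)/605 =-11890.97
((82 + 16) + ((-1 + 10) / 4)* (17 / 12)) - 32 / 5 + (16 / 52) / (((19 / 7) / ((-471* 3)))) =-1292119 / 19760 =-65.39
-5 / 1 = -5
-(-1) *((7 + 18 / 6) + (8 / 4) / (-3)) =28 / 3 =9.33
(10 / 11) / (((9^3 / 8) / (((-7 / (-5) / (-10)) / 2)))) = -28 / 40095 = -0.00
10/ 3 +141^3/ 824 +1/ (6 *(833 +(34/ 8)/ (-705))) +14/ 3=6600371946239/ 1935611432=3409.97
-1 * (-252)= 252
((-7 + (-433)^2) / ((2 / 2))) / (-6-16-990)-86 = -137257 / 506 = -271.26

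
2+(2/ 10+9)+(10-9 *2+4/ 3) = 68/ 15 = 4.53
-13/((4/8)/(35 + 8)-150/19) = 21242/12881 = 1.65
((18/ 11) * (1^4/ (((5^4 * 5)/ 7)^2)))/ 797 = 882/ 85615234375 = 0.00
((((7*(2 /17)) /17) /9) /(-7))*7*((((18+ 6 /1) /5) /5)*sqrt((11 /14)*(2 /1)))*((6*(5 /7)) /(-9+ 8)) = 32*sqrt(77) /10115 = 0.03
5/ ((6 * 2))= 5/ 12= 0.42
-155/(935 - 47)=-0.17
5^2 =25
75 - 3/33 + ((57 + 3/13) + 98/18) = 177071/1287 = 137.58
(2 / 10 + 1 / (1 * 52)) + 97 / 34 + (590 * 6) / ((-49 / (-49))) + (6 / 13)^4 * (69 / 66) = 378469446653 / 106818140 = 3543.12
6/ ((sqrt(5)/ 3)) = 18 * sqrt(5)/ 5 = 8.05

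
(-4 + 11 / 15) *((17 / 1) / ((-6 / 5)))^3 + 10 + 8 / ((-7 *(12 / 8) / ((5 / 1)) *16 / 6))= 42167855 / 4536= 9296.26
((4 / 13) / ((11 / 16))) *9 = 576 / 143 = 4.03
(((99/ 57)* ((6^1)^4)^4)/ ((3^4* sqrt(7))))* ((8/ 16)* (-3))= -1724011610112* sqrt(7)/ 133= -34295533667.25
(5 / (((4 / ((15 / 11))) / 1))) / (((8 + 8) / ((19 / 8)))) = 1425 / 5632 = 0.25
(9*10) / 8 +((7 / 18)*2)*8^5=917909 / 36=25497.47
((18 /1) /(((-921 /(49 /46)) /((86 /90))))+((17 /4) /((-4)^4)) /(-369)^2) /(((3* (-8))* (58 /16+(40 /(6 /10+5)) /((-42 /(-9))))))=4798321992919 /29845336031861760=0.00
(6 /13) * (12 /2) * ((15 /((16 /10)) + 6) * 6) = 3321 /13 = 255.46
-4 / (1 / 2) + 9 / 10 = -71 / 10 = -7.10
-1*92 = -92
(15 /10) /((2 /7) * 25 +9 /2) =21 /163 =0.13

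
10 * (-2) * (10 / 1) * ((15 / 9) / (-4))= 250 / 3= 83.33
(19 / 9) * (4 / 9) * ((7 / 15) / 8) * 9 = 133 / 270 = 0.49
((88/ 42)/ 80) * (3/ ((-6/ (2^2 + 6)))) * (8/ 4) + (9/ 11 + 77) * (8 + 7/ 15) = 507121/ 770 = 658.60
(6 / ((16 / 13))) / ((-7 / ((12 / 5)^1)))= -117 / 70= -1.67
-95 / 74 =-1.28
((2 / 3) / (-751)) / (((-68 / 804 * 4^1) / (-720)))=-24120 / 12767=-1.89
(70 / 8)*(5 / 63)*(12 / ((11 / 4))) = 100 / 33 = 3.03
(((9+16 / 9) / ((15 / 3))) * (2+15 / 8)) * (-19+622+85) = 258602 / 45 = 5746.71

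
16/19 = 0.84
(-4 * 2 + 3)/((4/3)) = -15/4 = -3.75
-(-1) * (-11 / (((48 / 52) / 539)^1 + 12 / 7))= -77077 / 12024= -6.41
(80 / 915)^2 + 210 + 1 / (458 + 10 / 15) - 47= 7511633555 / 46080864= 163.01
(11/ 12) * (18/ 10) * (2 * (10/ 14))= 33/ 14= 2.36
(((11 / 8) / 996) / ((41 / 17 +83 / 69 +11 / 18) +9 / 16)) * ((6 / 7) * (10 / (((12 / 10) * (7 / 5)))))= 146625 / 99678103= 0.00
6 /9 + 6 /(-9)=0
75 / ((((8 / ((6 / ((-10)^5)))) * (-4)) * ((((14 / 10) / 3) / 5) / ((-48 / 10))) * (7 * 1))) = -81 / 78400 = -0.00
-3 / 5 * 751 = -2253 / 5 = -450.60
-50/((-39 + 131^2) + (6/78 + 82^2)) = -650/309999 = -0.00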